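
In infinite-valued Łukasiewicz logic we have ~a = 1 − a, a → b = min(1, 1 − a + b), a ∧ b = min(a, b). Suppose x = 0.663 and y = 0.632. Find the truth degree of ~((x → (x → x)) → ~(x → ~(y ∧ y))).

0.705

x → x = min(1, 1 − 0.663 + 0.663) = min(1, 1.000) = 1.000
x → (x → x) = min(1, 1 − 0.663 + 1.000) = min(1, 1.337) = 1.000
y ∧ y = min(0.632, 0.632) = 0.632
~(y ∧ y) = 1 − 0.632 = 0.368
x → ~(y ∧ y) = min(1, 1 − 0.663 + 0.368) = min(1, 0.705) = 0.705
~(x → ~(y ∧ y)) = 1 − 0.705 = 0.295
(x → (x → x)) → ~(x → ~(y ∧ y)) = min(1, 1 − 1.000 + 0.295) = min(1, 0.295) = 0.295
~((x → (x → x)) → ~(x → ~(y ∧ y))) = 1 − 0.295 = 0.705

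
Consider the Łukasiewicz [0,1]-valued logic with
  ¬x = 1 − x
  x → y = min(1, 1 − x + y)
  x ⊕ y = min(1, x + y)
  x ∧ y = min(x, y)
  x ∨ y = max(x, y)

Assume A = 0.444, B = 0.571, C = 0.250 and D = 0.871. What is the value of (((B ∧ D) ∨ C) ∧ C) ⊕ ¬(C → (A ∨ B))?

B ∧ D = min(0.571, 0.871) = 0.571
(B ∧ D) ∨ C = max(0.571, 0.250) = 0.571
((B ∧ D) ∨ C) ∧ C = min(0.571, 0.250) = 0.250
A ∨ B = max(0.444, 0.571) = 0.571
C → (A ∨ B) = min(1, 1 − 0.250 + 0.571) = min(1, 1.321) = 1.000
¬(C → (A ∨ B)) = 1 − 1.000 = 0.000
(((B ∧ D) ∨ C) ∧ C) ⊕ ¬(C → (A ∨ B)) = min(1, 0.250 + 0.000) = min(1, 0.250) = 0.250

0.250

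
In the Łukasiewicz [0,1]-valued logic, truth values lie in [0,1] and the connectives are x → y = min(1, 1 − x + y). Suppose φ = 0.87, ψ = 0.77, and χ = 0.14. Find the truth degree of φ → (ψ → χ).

ψ → χ = min(1, 1 − 0.77 + 0.14) = min(1, 0.37) = 0.37
φ → (ψ → χ) = min(1, 1 − 0.87 + 0.37) = min(1, 0.50) = 0.50

0.50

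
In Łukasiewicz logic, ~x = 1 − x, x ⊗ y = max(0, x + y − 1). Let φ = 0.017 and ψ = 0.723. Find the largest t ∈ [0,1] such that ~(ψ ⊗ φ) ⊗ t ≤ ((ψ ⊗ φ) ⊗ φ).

0.000

ψ ⊗ φ = max(0, 0.723 + 0.017 − 1) = max(0, -0.260) = 0.000
~(ψ ⊗ φ) = 1 − 0.000 = 1.000
So the left factor is ~(ψ ⊗ φ) = 1.000.
(ψ ⊗ φ) ⊗ φ = max(0, 0.000 + 0.017 − 1) = max(0, -0.983) = 0.000
So the right-hand bound is (ψ ⊗ φ) ⊗ φ = 0.000.
The residuum of the Łukasiewicz t-norm gives the supremum: min(1, 1 − 1.000 + 0.000).
1 − 1.000 + 0.000 = 0.000, so t = min(1, 0.000) = 0.000.
Check: 1.000 ⊗ 0.000 = max(0, 0.000) = 0.000 ≤ 0.000.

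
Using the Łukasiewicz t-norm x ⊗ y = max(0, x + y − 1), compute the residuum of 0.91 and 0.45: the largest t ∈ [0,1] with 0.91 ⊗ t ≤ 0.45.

The residuum of the Łukasiewicz t-norm gives the supremum: min(1, 1 − 0.91 + 0.45).
1 − 0.91 + 0.45 = 0.54, so t = min(1, 0.54) = 0.54.
Check: 0.91 ⊗ 0.54 = max(0, 0.45) = 0.45 ≤ 0.45.

0.54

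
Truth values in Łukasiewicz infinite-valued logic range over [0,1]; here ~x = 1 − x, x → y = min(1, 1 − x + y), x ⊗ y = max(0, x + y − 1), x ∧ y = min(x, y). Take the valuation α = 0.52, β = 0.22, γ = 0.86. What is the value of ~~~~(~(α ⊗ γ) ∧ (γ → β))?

α ⊗ γ = max(0, 0.52 + 0.86 − 1) = max(0, 0.38) = 0.38
~(α ⊗ γ) = 1 − 0.38 = 0.62
γ → β = min(1, 1 − 0.86 + 0.22) = min(1, 0.36) = 0.36
~(α ⊗ γ) ∧ (γ → β) = min(0.62, 0.36) = 0.36
~(~(α ⊗ γ) ∧ (γ → β)) = 1 − 0.36 = 0.64
~~(~(α ⊗ γ) ∧ (γ → β)) = 1 − 0.64 = 0.36
~~~(~(α ⊗ γ) ∧ (γ → β)) = 1 − 0.36 = 0.64
~~~~(~(α ⊗ γ) ∧ (γ → β)) = 1 − 0.64 = 0.36

0.36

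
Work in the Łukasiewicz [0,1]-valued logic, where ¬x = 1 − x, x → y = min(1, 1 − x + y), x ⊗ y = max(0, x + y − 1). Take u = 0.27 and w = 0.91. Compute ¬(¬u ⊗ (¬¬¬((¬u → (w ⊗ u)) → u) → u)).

0.27

¬u = 1 − 0.27 = 0.73
w ⊗ u = max(0, 0.91 + 0.27 − 1) = max(0, 0.18) = 0.18
¬u → (w ⊗ u) = min(1, 1 − 0.73 + 0.18) = min(1, 0.45) = 0.45
(¬u → (w ⊗ u)) → u = min(1, 1 − 0.45 + 0.27) = min(1, 0.82) = 0.82
¬((¬u → (w ⊗ u)) → u) = 1 − 0.82 = 0.18
¬¬((¬u → (w ⊗ u)) → u) = 1 − 0.18 = 0.82
¬¬¬((¬u → (w ⊗ u)) → u) = 1 − 0.82 = 0.18
¬¬¬((¬u → (w ⊗ u)) → u) → u = min(1, 1 − 0.18 + 0.27) = min(1, 1.09) = 1.00
¬u ⊗ (¬¬¬((¬u → (w ⊗ u)) → u) → u) = max(0, 0.73 + 1.00 − 1) = max(0, 0.73) = 0.73
¬(¬u ⊗ (¬¬¬((¬u → (w ⊗ u)) → u) → u)) = 1 − 0.73 = 0.27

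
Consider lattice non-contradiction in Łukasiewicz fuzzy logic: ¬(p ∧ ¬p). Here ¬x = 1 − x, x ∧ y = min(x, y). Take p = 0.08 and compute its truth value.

¬p = 1 − 0.08 = 0.92
p ∧ ¬p = min(0.08, 0.92) = 0.08
¬(p ∧ ¬p) = 1 − 0.08 = 0.92
(The value 0.92 < 1 shows this instance is not satisfied; not a Ł∞-tautology — its value is 1 − min(a, 1−a).)

0.92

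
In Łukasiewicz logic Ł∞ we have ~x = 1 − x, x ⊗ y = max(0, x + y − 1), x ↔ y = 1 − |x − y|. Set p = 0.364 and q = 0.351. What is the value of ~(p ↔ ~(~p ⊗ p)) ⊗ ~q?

~p = 1 − 0.364 = 0.636
~p ⊗ p = max(0, 0.636 + 0.364 − 1) = max(0, 0.000) = 0.000
~(~p ⊗ p) = 1 − 0.000 = 1.000
p ↔ ~(~p ⊗ p) = 1 − |0.364 − 1.000| = 1 − 0.636 = 0.364
~(p ↔ ~(~p ⊗ p)) = 1 − 0.364 = 0.636
~q = 1 − 0.351 = 0.649
~(p ↔ ~(~p ⊗ p)) ⊗ ~q = max(0, 0.636 + 0.649 − 1) = max(0, 0.285) = 0.285

0.285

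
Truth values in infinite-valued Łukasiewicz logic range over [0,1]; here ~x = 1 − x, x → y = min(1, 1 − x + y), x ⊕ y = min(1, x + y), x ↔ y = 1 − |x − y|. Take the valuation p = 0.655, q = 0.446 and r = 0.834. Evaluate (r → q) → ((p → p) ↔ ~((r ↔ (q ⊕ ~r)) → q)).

r → q = min(1, 1 − 0.834 + 0.446) = min(1, 0.612) = 0.612
p → p = min(1, 1 − 0.655 + 0.655) = min(1, 1.000) = 1.000
~r = 1 − 0.834 = 0.166
q ⊕ ~r = min(1, 0.446 + 0.166) = min(1, 0.612) = 0.612
r ↔ (q ⊕ ~r) = 1 − |0.834 − 0.612| = 1 − 0.222 = 0.778
(r ↔ (q ⊕ ~r)) → q = min(1, 1 − 0.778 + 0.446) = min(1, 0.668) = 0.668
~((r ↔ (q ⊕ ~r)) → q) = 1 − 0.668 = 0.332
(p → p) ↔ ~((r ↔ (q ⊕ ~r)) → q) = 1 − |1.000 − 0.332| = 1 − 0.668 = 0.332
(r → q) → ((p → p) ↔ ~((r ↔ (q ⊕ ~r)) → q)) = min(1, 1 − 0.612 + 0.332) = min(1, 0.720) = 0.720

0.720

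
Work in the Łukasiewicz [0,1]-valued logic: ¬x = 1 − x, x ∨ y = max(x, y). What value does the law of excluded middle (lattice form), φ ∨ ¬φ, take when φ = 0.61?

¬φ = 1 − 0.61 = 0.39
φ ∨ ¬φ = max(0.61, 0.39) = 0.61
(The value 0.61 < 1 shows this instance is not satisfied; not a Ł∞-tautology — its value is max(a, 1−a).)

0.61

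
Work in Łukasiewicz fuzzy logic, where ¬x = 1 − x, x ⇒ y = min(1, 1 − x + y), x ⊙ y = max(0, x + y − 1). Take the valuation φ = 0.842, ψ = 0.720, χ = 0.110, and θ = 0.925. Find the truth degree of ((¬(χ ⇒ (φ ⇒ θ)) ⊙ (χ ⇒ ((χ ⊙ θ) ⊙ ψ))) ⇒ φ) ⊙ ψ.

φ ⇒ θ = min(1, 1 − 0.842 + 0.925) = min(1, 1.083) = 1.000
χ ⇒ (φ ⇒ θ) = min(1, 1 − 0.110 + 1.000) = min(1, 1.890) = 1.000
¬(χ ⇒ (φ ⇒ θ)) = 1 − 1.000 = 0.000
χ ⊙ θ = max(0, 0.110 + 0.925 − 1) = max(0, 0.035) = 0.035
(χ ⊙ θ) ⊙ ψ = max(0, 0.035 + 0.720 − 1) = max(0, -0.245) = 0.000
χ ⇒ ((χ ⊙ θ) ⊙ ψ) = min(1, 1 − 0.110 + 0.000) = min(1, 0.890) = 0.890
¬(χ ⇒ (φ ⇒ θ)) ⊙ (χ ⇒ ((χ ⊙ θ) ⊙ ψ)) = max(0, 0.000 + 0.890 − 1) = max(0, -0.110) = 0.000
(¬(χ ⇒ (φ ⇒ θ)) ⊙ (χ ⇒ ((χ ⊙ θ) ⊙ ψ))) ⇒ φ = min(1, 1 − 0.000 + 0.842) = min(1, 1.842) = 1.000
((¬(χ ⇒ (φ ⇒ θ)) ⊙ (χ ⇒ ((χ ⊙ θ) ⊙ ψ))) ⇒ φ) ⊙ ψ = max(0, 1.000 + 0.720 − 1) = max(0, 0.720) = 0.720

0.720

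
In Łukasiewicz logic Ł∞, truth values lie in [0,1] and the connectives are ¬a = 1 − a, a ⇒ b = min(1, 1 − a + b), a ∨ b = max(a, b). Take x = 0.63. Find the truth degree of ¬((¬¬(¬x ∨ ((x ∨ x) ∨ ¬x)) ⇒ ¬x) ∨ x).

0.26

¬x = 1 − 0.63 = 0.37
x ∨ x = max(0.63, 0.63) = 0.63
(x ∨ x) ∨ ¬x = max(0.63, 0.37) = 0.63
¬x ∨ ((x ∨ x) ∨ ¬x) = max(0.37, 0.63) = 0.63
¬(¬x ∨ ((x ∨ x) ∨ ¬x)) = 1 − 0.63 = 0.37
¬¬(¬x ∨ ((x ∨ x) ∨ ¬x)) = 1 − 0.37 = 0.63
¬¬(¬x ∨ ((x ∨ x) ∨ ¬x)) ⇒ ¬x = min(1, 1 − 0.63 + 0.37) = min(1, 0.74) = 0.74
(¬¬(¬x ∨ ((x ∨ x) ∨ ¬x)) ⇒ ¬x) ∨ x = max(0.74, 0.63) = 0.74
¬((¬¬(¬x ∨ ((x ∨ x) ∨ ¬x)) ⇒ ¬x) ∨ x) = 1 − 0.74 = 0.26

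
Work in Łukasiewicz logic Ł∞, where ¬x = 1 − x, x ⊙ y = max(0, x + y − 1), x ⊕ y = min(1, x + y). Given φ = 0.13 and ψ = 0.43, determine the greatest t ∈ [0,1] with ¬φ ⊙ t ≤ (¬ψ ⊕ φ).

0.83

¬φ = 1 − 0.13 = 0.87
So the left factor is ¬φ = 0.87.
¬ψ = 1 − 0.43 = 0.57
¬ψ ⊕ φ = min(1, 0.57 + 0.13) = min(1, 0.70) = 0.70
So the right-hand bound is ¬ψ ⊕ φ = 0.70.
The residuum of the Łukasiewicz t-norm gives the supremum: min(1, 1 − 0.87 + 0.70).
1 − 0.87 + 0.70 = 0.83, so t = min(1, 0.83) = 0.83.
Check: 0.87 ⊙ 0.83 = max(0, 0.70) = 0.70 ≤ 0.70.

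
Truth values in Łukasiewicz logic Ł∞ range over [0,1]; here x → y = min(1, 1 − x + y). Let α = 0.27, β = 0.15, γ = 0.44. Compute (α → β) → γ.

0.56

α → β = min(1, 1 − 0.27 + 0.15) = min(1, 0.88) = 0.88
(α → β) → γ = min(1, 1 − 0.88 + 0.44) = min(1, 0.56) = 0.56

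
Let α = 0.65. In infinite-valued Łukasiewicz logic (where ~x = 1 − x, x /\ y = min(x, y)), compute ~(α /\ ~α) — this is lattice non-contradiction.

~α = 1 − 0.65 = 0.35
α /\ ~α = min(0.65, 0.35) = 0.35
~(α /\ ~α) = 1 − 0.35 = 0.65
(The value 0.65 < 1 shows this instance is not satisfied; not a Ł∞-tautology — its value is 1 − min(a, 1−a).)

0.65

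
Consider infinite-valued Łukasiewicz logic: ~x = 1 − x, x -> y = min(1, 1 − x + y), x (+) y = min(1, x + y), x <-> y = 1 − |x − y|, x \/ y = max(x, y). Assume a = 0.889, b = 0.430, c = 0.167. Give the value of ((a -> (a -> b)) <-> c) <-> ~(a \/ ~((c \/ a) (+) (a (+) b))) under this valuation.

0.596

a -> b = min(1, 1 − 0.889 + 0.430) = min(1, 0.541) = 0.541
a -> (a -> b) = min(1, 1 − 0.889 + 0.541) = min(1, 0.652) = 0.652
(a -> (a -> b)) <-> c = 1 − |0.652 − 0.167| = 1 − 0.485 = 0.515
c \/ a = max(0.167, 0.889) = 0.889
a (+) b = min(1, 0.889 + 0.430) = min(1, 1.319) = 1.000
(c \/ a) (+) (a (+) b) = min(1, 0.889 + 1.000) = min(1, 1.889) = 1.000
~((c \/ a) (+) (a (+) b)) = 1 − 1.000 = 0.000
a \/ ~((c \/ a) (+) (a (+) b)) = max(0.889, 0.000) = 0.889
~(a \/ ~((c \/ a) (+) (a (+) b))) = 1 − 0.889 = 0.111
((a -> (a -> b)) <-> c) <-> ~(a \/ ~((c \/ a) (+) (a (+) b))) = 1 − |0.515 − 0.111| = 1 − 0.404 = 0.596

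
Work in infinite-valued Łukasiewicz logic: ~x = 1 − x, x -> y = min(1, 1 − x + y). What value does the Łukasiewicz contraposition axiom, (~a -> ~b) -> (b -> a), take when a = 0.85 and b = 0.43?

~a = 1 − 0.85 = 0.15
~b = 1 − 0.43 = 0.57
~a -> ~b = min(1, 1 − 0.15 + 0.57) = min(1, 1.42) = 1.00
b -> a = min(1, 1 − 0.43 + 0.85) = min(1, 1.42) = 1.00
(~a -> ~b) -> (b -> a) = min(1, 1 − 1.00 + 1.00) = min(1, 1.00) = 1.00
(As expected: an axiom of Ł∞, always 1.)

1.00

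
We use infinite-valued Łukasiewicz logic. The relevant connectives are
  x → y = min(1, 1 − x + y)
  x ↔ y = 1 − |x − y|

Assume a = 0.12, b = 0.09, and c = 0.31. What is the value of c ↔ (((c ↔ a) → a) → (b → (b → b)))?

0.31

c ↔ a = 1 − |0.31 − 0.12| = 1 − 0.19 = 0.81
(c ↔ a) → a = min(1, 1 − 0.81 + 0.12) = min(1, 0.31) = 0.31
b → b = min(1, 1 − 0.09 + 0.09) = min(1, 1.00) = 1.00
b → (b → b) = min(1, 1 − 0.09 + 1.00) = min(1, 1.91) = 1.00
((c ↔ a) → a) → (b → (b → b)) = min(1, 1 − 0.31 + 1.00) = min(1, 1.69) = 1.00
c ↔ (((c ↔ a) → a) → (b → (b → b))) = 1 − |0.31 − 1.00| = 1 − 0.69 = 0.31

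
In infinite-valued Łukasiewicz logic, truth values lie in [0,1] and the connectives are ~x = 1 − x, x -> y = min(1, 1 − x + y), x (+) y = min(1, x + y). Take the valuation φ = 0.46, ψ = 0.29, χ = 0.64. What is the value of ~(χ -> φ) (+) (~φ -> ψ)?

χ -> φ = min(1, 1 − 0.64 + 0.46) = min(1, 0.82) = 0.82
~(χ -> φ) = 1 − 0.82 = 0.18
~φ = 1 − 0.46 = 0.54
~φ -> ψ = min(1, 1 − 0.54 + 0.29) = min(1, 0.75) = 0.75
~(χ -> φ) (+) (~φ -> ψ) = min(1, 0.18 + 0.75) = min(1, 0.93) = 0.93

0.93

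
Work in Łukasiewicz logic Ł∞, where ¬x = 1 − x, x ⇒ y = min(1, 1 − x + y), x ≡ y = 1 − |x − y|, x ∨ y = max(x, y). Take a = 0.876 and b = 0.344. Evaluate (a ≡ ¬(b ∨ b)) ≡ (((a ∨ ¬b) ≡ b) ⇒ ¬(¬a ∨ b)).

0.780

b ∨ b = max(0.344, 0.344) = 0.344
¬(b ∨ b) = 1 − 0.344 = 0.656
a ≡ ¬(b ∨ b) = 1 − |0.876 − 0.656| = 1 − 0.220 = 0.780
¬b = 1 − 0.344 = 0.656
a ∨ ¬b = max(0.876, 0.656) = 0.876
(a ∨ ¬b) ≡ b = 1 − |0.876 − 0.344| = 1 − 0.532 = 0.468
¬a = 1 − 0.876 = 0.124
¬a ∨ b = max(0.124, 0.344) = 0.344
¬(¬a ∨ b) = 1 − 0.344 = 0.656
((a ∨ ¬b) ≡ b) ⇒ ¬(¬a ∨ b) = min(1, 1 − 0.468 + 0.656) = min(1, 1.188) = 1.000
(a ≡ ¬(b ∨ b)) ≡ (((a ∨ ¬b) ≡ b) ⇒ ¬(¬a ∨ b)) = 1 − |0.780 − 1.000| = 1 − 0.220 = 0.780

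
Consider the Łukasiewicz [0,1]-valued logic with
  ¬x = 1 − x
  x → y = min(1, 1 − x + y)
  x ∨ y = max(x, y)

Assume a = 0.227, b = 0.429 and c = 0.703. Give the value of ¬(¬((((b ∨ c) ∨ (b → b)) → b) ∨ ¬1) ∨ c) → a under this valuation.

0.930

b ∨ c = max(0.429, 0.703) = 0.703
b → b = min(1, 1 − 0.429 + 0.429) = min(1, 1.000) = 1.000
(b ∨ c) ∨ (b → b) = max(0.703, 1.000) = 1.000
((b ∨ c) ∨ (b → b)) → b = min(1, 1 − 1.000 + 0.429) = min(1, 0.429) = 0.429
¬1 = 1 − 1.000 = 0.000
(((b ∨ c) ∨ (b → b)) → b) ∨ ¬1 = max(0.429, 0.000) = 0.429
¬((((b ∨ c) ∨ (b → b)) → b) ∨ ¬1) = 1 − 0.429 = 0.571
¬((((b ∨ c) ∨ (b → b)) → b) ∨ ¬1) ∨ c = max(0.571, 0.703) = 0.703
¬(¬((((b ∨ c) ∨ (b → b)) → b) ∨ ¬1) ∨ c) = 1 − 0.703 = 0.297
¬(¬((((b ∨ c) ∨ (b → b)) → b) ∨ ¬1) ∨ c) → a = min(1, 1 − 0.297 + 0.227) = min(1, 0.930) = 0.930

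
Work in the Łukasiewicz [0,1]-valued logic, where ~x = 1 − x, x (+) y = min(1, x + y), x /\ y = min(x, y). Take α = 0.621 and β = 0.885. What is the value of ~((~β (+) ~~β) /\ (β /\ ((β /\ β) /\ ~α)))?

0.621

~β = 1 − 0.885 = 0.115
~~β = 1 − 0.115 = 0.885
~β (+) ~~β = min(1, 0.115 + 0.885) = min(1, 1.000) = 1.000
β /\ β = min(0.885, 0.885) = 0.885
~α = 1 − 0.621 = 0.379
(β /\ β) /\ ~α = min(0.885, 0.379) = 0.379
β /\ ((β /\ β) /\ ~α) = min(0.885, 0.379) = 0.379
(~β (+) ~~β) /\ (β /\ ((β /\ β) /\ ~α)) = min(1.000, 0.379) = 0.379
~((~β (+) ~~β) /\ (β /\ ((β /\ β) /\ ~α))) = 1 − 0.379 = 0.621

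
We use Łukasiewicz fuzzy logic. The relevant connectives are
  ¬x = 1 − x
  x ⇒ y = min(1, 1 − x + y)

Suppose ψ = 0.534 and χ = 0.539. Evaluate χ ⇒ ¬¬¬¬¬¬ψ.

0.995

¬ψ = 1 − 0.534 = 0.466
¬¬ψ = 1 − 0.466 = 0.534
¬¬¬ψ = 1 − 0.534 = 0.466
¬¬¬¬ψ = 1 − 0.466 = 0.534
¬¬¬¬¬ψ = 1 − 0.534 = 0.466
¬¬¬¬¬¬ψ = 1 − 0.466 = 0.534
χ ⇒ ¬¬¬¬¬¬ψ = min(1, 1 − 0.539 + 0.534) = min(1, 0.995) = 0.995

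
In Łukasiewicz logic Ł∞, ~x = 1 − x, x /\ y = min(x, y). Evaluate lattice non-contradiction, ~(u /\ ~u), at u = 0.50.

~u = 1 − 0.50 = 0.50
u /\ ~u = min(0.50, 0.50) = 0.50
~(u /\ ~u) = 1 − 0.50 = 0.50
(The value 0.50 < 1 shows this instance is not satisfied; not a Ł∞-tautology — its value is 1 − min(a, 1−a).)

0.50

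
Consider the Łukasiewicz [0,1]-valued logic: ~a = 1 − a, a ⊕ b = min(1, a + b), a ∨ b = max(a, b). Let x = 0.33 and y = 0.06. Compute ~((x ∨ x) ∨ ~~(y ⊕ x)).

0.61

x ∨ x = max(0.33, 0.33) = 0.33
y ⊕ x = min(1, 0.06 + 0.33) = min(1, 0.39) = 0.39
~(y ⊕ x) = 1 − 0.39 = 0.61
~~(y ⊕ x) = 1 − 0.61 = 0.39
(x ∨ x) ∨ ~~(y ⊕ x) = max(0.33, 0.39) = 0.39
~((x ∨ x) ∨ ~~(y ⊕ x)) = 1 − 0.39 = 0.61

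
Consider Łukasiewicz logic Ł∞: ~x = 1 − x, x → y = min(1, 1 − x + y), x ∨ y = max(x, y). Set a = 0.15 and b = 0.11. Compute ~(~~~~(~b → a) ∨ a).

~b = 1 − 0.11 = 0.89
~b → a = min(1, 1 − 0.89 + 0.15) = min(1, 0.26) = 0.26
~(~b → a) = 1 − 0.26 = 0.74
~~(~b → a) = 1 − 0.74 = 0.26
~~~(~b → a) = 1 − 0.26 = 0.74
~~~~(~b → a) = 1 − 0.74 = 0.26
~~~~(~b → a) ∨ a = max(0.26, 0.15) = 0.26
~(~~~~(~b → a) ∨ a) = 1 − 0.26 = 0.74

0.74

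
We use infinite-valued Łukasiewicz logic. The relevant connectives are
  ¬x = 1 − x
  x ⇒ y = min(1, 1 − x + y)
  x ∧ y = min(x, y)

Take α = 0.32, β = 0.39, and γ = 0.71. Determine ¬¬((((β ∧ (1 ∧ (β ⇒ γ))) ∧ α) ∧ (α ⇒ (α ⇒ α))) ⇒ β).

1.00

β ⇒ γ = min(1, 1 − 0.39 + 0.71) = min(1, 1.32) = 1.00
1 ∧ (β ⇒ γ) = min(1.00, 1.00) = 1.00
β ∧ (1 ∧ (β ⇒ γ)) = min(0.39, 1.00) = 0.39
(β ∧ (1 ∧ (β ⇒ γ))) ∧ α = min(0.39, 0.32) = 0.32
α ⇒ α = min(1, 1 − 0.32 + 0.32) = min(1, 1.00) = 1.00
α ⇒ (α ⇒ α) = min(1, 1 − 0.32 + 1.00) = min(1, 1.68) = 1.00
((β ∧ (1 ∧ (β ⇒ γ))) ∧ α) ∧ (α ⇒ (α ⇒ α)) = min(0.32, 1.00) = 0.32
(((β ∧ (1 ∧ (β ⇒ γ))) ∧ α) ∧ (α ⇒ (α ⇒ α))) ⇒ β = min(1, 1 − 0.32 + 0.39) = min(1, 1.07) = 1.00
¬((((β ∧ (1 ∧ (β ⇒ γ))) ∧ α) ∧ (α ⇒ (α ⇒ α))) ⇒ β) = 1 − 1.00 = 0.00
¬¬((((β ∧ (1 ∧ (β ⇒ γ))) ∧ α) ∧ (α ⇒ (α ⇒ α))) ⇒ β) = 1 − 0.00 = 1.00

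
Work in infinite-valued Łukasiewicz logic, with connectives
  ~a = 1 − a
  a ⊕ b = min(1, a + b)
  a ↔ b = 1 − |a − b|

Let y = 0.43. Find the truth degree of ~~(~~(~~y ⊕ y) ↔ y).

~y = 1 − 0.43 = 0.57
~~y = 1 − 0.57 = 0.43
~~y ⊕ y = min(1, 0.43 + 0.43) = min(1, 0.86) = 0.86
~(~~y ⊕ y) = 1 − 0.86 = 0.14
~~(~~y ⊕ y) = 1 − 0.14 = 0.86
~~(~~y ⊕ y) ↔ y = 1 − |0.86 − 0.43| = 1 − 0.43 = 0.57
~(~~(~~y ⊕ y) ↔ y) = 1 − 0.57 = 0.43
~~(~~(~~y ⊕ y) ↔ y) = 1 − 0.43 = 0.57

0.57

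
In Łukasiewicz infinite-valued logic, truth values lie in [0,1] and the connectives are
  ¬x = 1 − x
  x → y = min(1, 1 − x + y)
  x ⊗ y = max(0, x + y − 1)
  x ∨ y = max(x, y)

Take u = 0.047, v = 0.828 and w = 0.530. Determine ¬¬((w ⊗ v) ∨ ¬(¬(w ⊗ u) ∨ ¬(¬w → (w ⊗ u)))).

0.358

w ⊗ v = max(0, 0.530 + 0.828 − 1) = max(0, 0.358) = 0.358
w ⊗ u = max(0, 0.530 + 0.047 − 1) = max(0, -0.423) = 0.000
¬(w ⊗ u) = 1 − 0.000 = 1.000
¬w = 1 − 0.530 = 0.470
¬w → (w ⊗ u) = min(1, 1 − 0.470 + 0.000) = min(1, 0.530) = 0.530
¬(¬w → (w ⊗ u)) = 1 − 0.530 = 0.470
¬(w ⊗ u) ∨ ¬(¬w → (w ⊗ u)) = max(1.000, 0.470) = 1.000
¬(¬(w ⊗ u) ∨ ¬(¬w → (w ⊗ u))) = 1 − 1.000 = 0.000
(w ⊗ v) ∨ ¬(¬(w ⊗ u) ∨ ¬(¬w → (w ⊗ u))) = max(0.358, 0.000) = 0.358
¬((w ⊗ v) ∨ ¬(¬(w ⊗ u) ∨ ¬(¬w → (w ⊗ u)))) = 1 − 0.358 = 0.642
¬¬((w ⊗ v) ∨ ¬(¬(w ⊗ u) ∨ ¬(¬w → (w ⊗ u)))) = 1 − 0.642 = 0.358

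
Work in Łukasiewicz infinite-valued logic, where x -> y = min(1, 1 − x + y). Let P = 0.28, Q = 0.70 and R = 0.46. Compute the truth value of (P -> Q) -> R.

0.46

P -> Q = min(1, 1 − 0.28 + 0.70) = min(1, 1.42) = 1.00
(P -> Q) -> R = min(1, 1 − 1.00 + 0.46) = min(1, 0.46) = 0.46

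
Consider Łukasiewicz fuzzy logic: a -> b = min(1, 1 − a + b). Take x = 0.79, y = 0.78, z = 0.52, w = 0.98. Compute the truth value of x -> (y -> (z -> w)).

1.00

z -> w = min(1, 1 − 0.52 + 0.98) = min(1, 1.46) = 1.00
y -> (z -> w) = min(1, 1 − 0.78 + 1.00) = min(1, 1.22) = 1.00
x -> (y -> (z -> w)) = min(1, 1 − 0.79 + 1.00) = min(1, 1.21) = 1.00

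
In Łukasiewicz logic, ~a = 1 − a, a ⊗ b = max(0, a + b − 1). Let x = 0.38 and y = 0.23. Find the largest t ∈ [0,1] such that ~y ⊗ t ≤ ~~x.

0.61

~y = 1 − 0.23 = 0.77
So the left factor is ~y = 0.77.
~x = 1 − 0.38 = 0.62
~~x = 1 − 0.62 = 0.38
So the right-hand bound is ~~x = 0.38.
The residuum of the Łukasiewicz t-norm gives the supremum: min(1, 1 − 0.77 + 0.38).
1 − 0.77 + 0.38 = 0.61, so t = min(1, 0.61) = 0.61.
Check: 0.77 ⊗ 0.61 = max(0, 0.38) = 0.38 ≤ 0.38.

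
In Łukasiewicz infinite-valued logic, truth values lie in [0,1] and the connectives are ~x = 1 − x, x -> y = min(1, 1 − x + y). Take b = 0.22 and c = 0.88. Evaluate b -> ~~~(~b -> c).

0.78

~b = 1 − 0.22 = 0.78
~b -> c = min(1, 1 − 0.78 + 0.88) = min(1, 1.10) = 1.00
~(~b -> c) = 1 − 1.00 = 0.00
~~(~b -> c) = 1 − 0.00 = 1.00
~~~(~b -> c) = 1 − 1.00 = 0.00
b -> ~~~(~b -> c) = min(1, 1 − 0.22 + 0.00) = min(1, 0.78) = 0.78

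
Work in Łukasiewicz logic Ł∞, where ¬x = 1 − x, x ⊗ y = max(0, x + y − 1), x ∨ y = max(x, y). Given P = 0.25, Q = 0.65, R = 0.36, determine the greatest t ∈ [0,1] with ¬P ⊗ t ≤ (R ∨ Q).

¬P = 1 − 0.25 = 0.75
So the left factor is ¬P = 0.75.
R ∨ Q = max(0.36, 0.65) = 0.65
So the right-hand bound is R ∨ Q = 0.65.
The residuum of the Łukasiewicz t-norm gives the supremum: min(1, 1 − 0.75 + 0.65).
1 − 0.75 + 0.65 = 0.90, so t = min(1, 0.90) = 0.90.
Check: 0.75 ⊗ 0.90 = max(0, 0.65) = 0.65 ≤ 0.65.

0.90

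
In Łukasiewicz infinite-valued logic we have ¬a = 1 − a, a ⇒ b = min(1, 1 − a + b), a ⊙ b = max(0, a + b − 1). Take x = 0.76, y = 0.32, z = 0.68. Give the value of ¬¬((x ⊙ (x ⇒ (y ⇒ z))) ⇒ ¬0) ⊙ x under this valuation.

0.76

y ⇒ z = min(1, 1 − 0.32 + 0.68) = min(1, 1.36) = 1.00
x ⇒ (y ⇒ z) = min(1, 1 − 0.76 + 1.00) = min(1, 1.24) = 1.00
x ⊙ (x ⇒ (y ⇒ z)) = max(0, 0.76 + 1.00 − 1) = max(0, 0.76) = 0.76
¬0 = 1 − 0.00 = 1.00
(x ⊙ (x ⇒ (y ⇒ z))) ⇒ ¬0 = min(1, 1 − 0.76 + 1.00) = min(1, 1.24) = 1.00
¬((x ⊙ (x ⇒ (y ⇒ z))) ⇒ ¬0) = 1 − 1.00 = 0.00
¬¬((x ⊙ (x ⇒ (y ⇒ z))) ⇒ ¬0) = 1 − 0.00 = 1.00
¬¬((x ⊙ (x ⇒ (y ⇒ z))) ⇒ ¬0) ⊙ x = max(0, 1.00 + 0.76 − 1) = max(0, 0.76) = 0.76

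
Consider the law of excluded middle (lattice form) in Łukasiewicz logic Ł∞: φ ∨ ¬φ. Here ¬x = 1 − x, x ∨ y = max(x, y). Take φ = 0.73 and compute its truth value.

0.73

¬φ = 1 − 0.73 = 0.27
φ ∨ ¬φ = max(0.73, 0.27) = 0.73
(The value 0.73 < 1 shows this instance is not satisfied; not a Ł∞-tautology — its value is max(a, 1−a).)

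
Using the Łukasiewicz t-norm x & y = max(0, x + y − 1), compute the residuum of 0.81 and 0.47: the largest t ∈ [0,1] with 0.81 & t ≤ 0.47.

0.66

The residuum of the Łukasiewicz t-norm gives the supremum: min(1, 1 − 0.81 + 0.47).
1 − 0.81 + 0.47 = 0.66, so t = min(1, 0.66) = 0.66.
Check: 0.81 & 0.66 = max(0, 0.47) = 0.47 ≤ 0.47.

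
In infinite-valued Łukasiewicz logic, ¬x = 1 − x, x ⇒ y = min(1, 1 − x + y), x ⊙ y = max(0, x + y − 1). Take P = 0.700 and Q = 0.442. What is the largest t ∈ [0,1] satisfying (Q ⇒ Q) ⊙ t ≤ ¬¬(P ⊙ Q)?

Q ⇒ Q = min(1, 1 − 0.442 + 0.442) = min(1, 1.000) = 1.000
So the left factor is Q ⇒ Q = 1.000.
P ⊙ Q = max(0, 0.700 + 0.442 − 1) = max(0, 0.142) = 0.142
¬(P ⊙ Q) = 1 − 0.142 = 0.858
¬¬(P ⊙ Q) = 1 − 0.858 = 0.142
So the right-hand bound is ¬¬(P ⊙ Q) = 0.142.
The residuum of the Łukasiewicz t-norm gives the supremum: min(1, 1 − 1.000 + 0.142).
1 − 1.000 + 0.142 = 0.142, so t = min(1, 0.142) = 0.142.
Check: 1.000 ⊙ 0.142 = max(0, 0.142) = 0.142 ≤ 0.142.

0.142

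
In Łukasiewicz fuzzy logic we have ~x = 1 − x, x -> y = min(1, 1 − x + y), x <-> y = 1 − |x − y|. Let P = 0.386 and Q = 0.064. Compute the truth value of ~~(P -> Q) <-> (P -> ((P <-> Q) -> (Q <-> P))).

0.678

P -> Q = min(1, 1 − 0.386 + 0.064) = min(1, 0.678) = 0.678
~(P -> Q) = 1 − 0.678 = 0.322
~~(P -> Q) = 1 − 0.322 = 0.678
P <-> Q = 1 − |0.386 − 0.064| = 1 − 0.322 = 0.678
Q <-> P = 1 − |0.064 − 0.386| = 1 − 0.322 = 0.678
(P <-> Q) -> (Q <-> P) = min(1, 1 − 0.678 + 0.678) = min(1, 1.000) = 1.000
P -> ((P <-> Q) -> (Q <-> P)) = min(1, 1 − 0.386 + 1.000) = min(1, 1.614) = 1.000
~~(P -> Q) <-> (P -> ((P <-> Q) -> (Q <-> P))) = 1 − |0.678 − 1.000| = 1 − 0.322 = 0.678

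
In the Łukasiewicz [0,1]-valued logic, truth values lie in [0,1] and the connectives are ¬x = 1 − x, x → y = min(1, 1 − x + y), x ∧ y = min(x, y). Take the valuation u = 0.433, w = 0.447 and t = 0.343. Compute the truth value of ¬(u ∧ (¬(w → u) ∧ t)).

0.986

w → u = min(1, 1 − 0.447 + 0.433) = min(1, 0.986) = 0.986
¬(w → u) = 1 − 0.986 = 0.014
¬(w → u) ∧ t = min(0.014, 0.343) = 0.014
u ∧ (¬(w → u) ∧ t) = min(0.433, 0.014) = 0.014
¬(u ∧ (¬(w → u) ∧ t)) = 1 − 0.014 = 0.986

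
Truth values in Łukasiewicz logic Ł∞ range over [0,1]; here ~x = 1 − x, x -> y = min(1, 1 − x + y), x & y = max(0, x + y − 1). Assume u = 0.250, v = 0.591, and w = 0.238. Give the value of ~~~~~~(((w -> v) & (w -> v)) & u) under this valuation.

w -> v = min(1, 1 − 0.238 + 0.591) = min(1, 1.353) = 1.000
(w -> v) & (w -> v) = max(0, 1.000 + 1.000 − 1) = max(0, 1.000) = 1.000
((w -> v) & (w -> v)) & u = max(0, 1.000 + 0.250 − 1) = max(0, 0.250) = 0.250
~(((w -> v) & (w -> v)) & u) = 1 − 0.250 = 0.750
~~(((w -> v) & (w -> v)) & u) = 1 − 0.750 = 0.250
~~~(((w -> v) & (w -> v)) & u) = 1 − 0.250 = 0.750
~~~~(((w -> v) & (w -> v)) & u) = 1 − 0.750 = 0.250
~~~~~(((w -> v) & (w -> v)) & u) = 1 − 0.250 = 0.750
~~~~~~(((w -> v) & (w -> v)) & u) = 1 − 0.750 = 0.250

0.250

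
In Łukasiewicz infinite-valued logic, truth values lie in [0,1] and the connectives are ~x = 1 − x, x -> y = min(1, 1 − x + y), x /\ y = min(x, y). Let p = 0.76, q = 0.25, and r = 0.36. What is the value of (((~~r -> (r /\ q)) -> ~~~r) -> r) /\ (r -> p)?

0.61

~r = 1 − 0.36 = 0.64
~~r = 1 − 0.64 = 0.36
r /\ q = min(0.36, 0.25) = 0.25
~~r -> (r /\ q) = min(1, 1 − 0.36 + 0.25) = min(1, 0.89) = 0.89
~~~r = 1 − 0.36 = 0.64
(~~r -> (r /\ q)) -> ~~~r = min(1, 1 − 0.89 + 0.64) = min(1, 0.75) = 0.75
((~~r -> (r /\ q)) -> ~~~r) -> r = min(1, 1 − 0.75 + 0.36) = min(1, 0.61) = 0.61
r -> p = min(1, 1 − 0.36 + 0.76) = min(1, 1.40) = 1.00
(((~~r -> (r /\ q)) -> ~~~r) -> r) /\ (r -> p) = min(0.61, 1.00) = 0.61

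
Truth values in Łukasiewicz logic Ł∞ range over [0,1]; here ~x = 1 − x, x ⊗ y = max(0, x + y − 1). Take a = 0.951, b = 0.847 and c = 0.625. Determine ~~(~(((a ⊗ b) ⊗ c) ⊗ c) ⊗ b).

0.799

a ⊗ b = max(0, 0.951 + 0.847 − 1) = max(0, 0.798) = 0.798
(a ⊗ b) ⊗ c = max(0, 0.798 + 0.625 − 1) = max(0, 0.423) = 0.423
((a ⊗ b) ⊗ c) ⊗ c = max(0, 0.423 + 0.625 − 1) = max(0, 0.048) = 0.048
~(((a ⊗ b) ⊗ c) ⊗ c) = 1 − 0.048 = 0.952
~(((a ⊗ b) ⊗ c) ⊗ c) ⊗ b = max(0, 0.952 + 0.847 − 1) = max(0, 0.799) = 0.799
~(~(((a ⊗ b) ⊗ c) ⊗ c) ⊗ b) = 1 − 0.799 = 0.201
~~(~(((a ⊗ b) ⊗ c) ⊗ c) ⊗ b) = 1 − 0.201 = 0.799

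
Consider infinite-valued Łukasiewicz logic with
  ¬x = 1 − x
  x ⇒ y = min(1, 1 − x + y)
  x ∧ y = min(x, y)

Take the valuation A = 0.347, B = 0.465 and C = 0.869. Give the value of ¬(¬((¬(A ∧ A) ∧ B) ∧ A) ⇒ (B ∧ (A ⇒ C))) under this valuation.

A ∧ A = min(0.347, 0.347) = 0.347
¬(A ∧ A) = 1 − 0.347 = 0.653
¬(A ∧ A) ∧ B = min(0.653, 0.465) = 0.465
(¬(A ∧ A) ∧ B) ∧ A = min(0.465, 0.347) = 0.347
¬((¬(A ∧ A) ∧ B) ∧ A) = 1 − 0.347 = 0.653
A ⇒ C = min(1, 1 − 0.347 + 0.869) = min(1, 1.522) = 1.000
B ∧ (A ⇒ C) = min(0.465, 1.000) = 0.465
¬((¬(A ∧ A) ∧ B) ∧ A) ⇒ (B ∧ (A ⇒ C)) = min(1, 1 − 0.653 + 0.465) = min(1, 0.812) = 0.812
¬(¬((¬(A ∧ A) ∧ B) ∧ A) ⇒ (B ∧ (A ⇒ C))) = 1 − 0.812 = 0.188

0.188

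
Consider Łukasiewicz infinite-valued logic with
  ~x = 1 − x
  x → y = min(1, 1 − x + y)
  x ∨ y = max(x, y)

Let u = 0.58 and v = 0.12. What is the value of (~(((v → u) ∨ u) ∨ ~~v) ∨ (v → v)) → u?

v → u = min(1, 1 − 0.12 + 0.58) = min(1, 1.46) = 1.00
(v → u) ∨ u = max(1.00, 0.58) = 1.00
~v = 1 − 0.12 = 0.88
~~v = 1 − 0.88 = 0.12
((v → u) ∨ u) ∨ ~~v = max(1.00, 0.12) = 1.00
~(((v → u) ∨ u) ∨ ~~v) = 1 − 1.00 = 0.00
v → v = min(1, 1 − 0.12 + 0.12) = min(1, 1.00) = 1.00
~(((v → u) ∨ u) ∨ ~~v) ∨ (v → v) = max(0.00, 1.00) = 1.00
(~(((v → u) ∨ u) ∨ ~~v) ∨ (v → v)) → u = min(1, 1 − 1.00 + 0.58) = min(1, 0.58) = 0.58

0.58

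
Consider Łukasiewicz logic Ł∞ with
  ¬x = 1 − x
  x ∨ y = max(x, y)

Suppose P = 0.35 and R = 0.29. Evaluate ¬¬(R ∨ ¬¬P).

0.35

¬P = 1 − 0.35 = 0.65
¬¬P = 1 − 0.65 = 0.35
R ∨ ¬¬P = max(0.29, 0.35) = 0.35
¬(R ∨ ¬¬P) = 1 − 0.35 = 0.65
¬¬(R ∨ ¬¬P) = 1 − 0.65 = 0.35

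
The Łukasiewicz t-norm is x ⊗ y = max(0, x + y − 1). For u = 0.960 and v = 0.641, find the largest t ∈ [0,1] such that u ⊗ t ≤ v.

0.681

The residuum of the Łukasiewicz t-norm gives the supremum: min(1, 1 − 0.960 + 0.641).
1 − 0.960 + 0.641 = 0.681, so t = min(1, 0.681) = 0.681.
Check: 0.960 ⊗ 0.681 = max(0, 0.641) = 0.641 ≤ 0.641.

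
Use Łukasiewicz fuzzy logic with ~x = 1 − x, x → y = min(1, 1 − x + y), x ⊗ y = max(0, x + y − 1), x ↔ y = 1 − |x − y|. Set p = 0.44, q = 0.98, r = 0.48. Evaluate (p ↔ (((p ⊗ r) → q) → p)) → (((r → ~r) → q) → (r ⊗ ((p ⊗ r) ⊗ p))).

p ⊗ r = max(0, 0.44 + 0.48 − 1) = max(0, -0.08) = 0.00
(p ⊗ r) → q = min(1, 1 − 0.00 + 0.98) = min(1, 1.98) = 1.00
((p ⊗ r) → q) → p = min(1, 1 − 1.00 + 0.44) = min(1, 0.44) = 0.44
p ↔ (((p ⊗ r) → q) → p) = 1 − |0.44 − 0.44| = 1 − 0.00 = 1.00
~r = 1 − 0.48 = 0.52
r → ~r = min(1, 1 − 0.48 + 0.52) = min(1, 1.04) = 1.00
(r → ~r) → q = min(1, 1 − 1.00 + 0.98) = min(1, 0.98) = 0.98
(p ⊗ r) ⊗ p = max(0, 0.00 + 0.44 − 1) = max(0, -0.56) = 0.00
r ⊗ ((p ⊗ r) ⊗ p) = max(0, 0.48 + 0.00 − 1) = max(0, -0.52) = 0.00
((r → ~r) → q) → (r ⊗ ((p ⊗ r) ⊗ p)) = min(1, 1 − 0.98 + 0.00) = min(1, 0.02) = 0.02
(p ↔ (((p ⊗ r) → q) → p)) → (((r → ~r) → q) → (r ⊗ ((p ⊗ r) ⊗ p))) = min(1, 1 − 1.00 + 0.02) = min(1, 0.02) = 0.02

0.02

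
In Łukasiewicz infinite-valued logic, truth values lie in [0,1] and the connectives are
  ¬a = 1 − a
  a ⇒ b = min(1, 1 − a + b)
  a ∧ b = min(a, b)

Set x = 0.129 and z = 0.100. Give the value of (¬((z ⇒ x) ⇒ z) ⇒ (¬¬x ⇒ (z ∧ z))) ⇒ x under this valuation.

0.129

z ⇒ x = min(1, 1 − 0.100 + 0.129) = min(1, 1.029) = 1.000
(z ⇒ x) ⇒ z = min(1, 1 − 1.000 + 0.100) = min(1, 0.100) = 0.100
¬((z ⇒ x) ⇒ z) = 1 − 0.100 = 0.900
¬x = 1 − 0.129 = 0.871
¬¬x = 1 − 0.871 = 0.129
z ∧ z = min(0.100, 0.100) = 0.100
¬¬x ⇒ (z ∧ z) = min(1, 1 − 0.129 + 0.100) = min(1, 0.971) = 0.971
¬((z ⇒ x) ⇒ z) ⇒ (¬¬x ⇒ (z ∧ z)) = min(1, 1 − 0.900 + 0.971) = min(1, 1.071) = 1.000
(¬((z ⇒ x) ⇒ z) ⇒ (¬¬x ⇒ (z ∧ z))) ⇒ x = min(1, 1 − 1.000 + 0.129) = min(1, 0.129) = 0.129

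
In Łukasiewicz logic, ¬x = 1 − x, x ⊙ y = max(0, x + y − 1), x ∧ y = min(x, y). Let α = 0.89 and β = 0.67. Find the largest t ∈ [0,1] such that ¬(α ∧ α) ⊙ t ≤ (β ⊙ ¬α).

α ∧ α = min(0.89, 0.89) = 0.89
¬(α ∧ α) = 1 − 0.89 = 0.11
So the left factor is ¬(α ∧ α) = 0.11.
¬α = 1 − 0.89 = 0.11
β ⊙ ¬α = max(0, 0.67 + 0.11 − 1) = max(0, -0.22) = 0.00
So the right-hand bound is β ⊙ ¬α = 0.00.
The residuum of the Łukasiewicz t-norm gives the supremum: min(1, 1 − 0.11 + 0.00).
1 − 0.11 + 0.00 = 0.89, so t = min(1, 0.89) = 0.89.
Check: 0.11 ⊙ 0.89 = max(0, 0.00) = 0.00 ≤ 0.00.

0.89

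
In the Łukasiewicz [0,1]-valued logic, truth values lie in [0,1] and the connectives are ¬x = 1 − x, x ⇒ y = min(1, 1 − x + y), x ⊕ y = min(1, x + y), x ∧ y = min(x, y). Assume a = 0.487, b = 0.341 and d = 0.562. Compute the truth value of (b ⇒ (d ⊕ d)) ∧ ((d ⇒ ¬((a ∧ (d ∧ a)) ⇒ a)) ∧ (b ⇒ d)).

d ⊕ d = min(1, 0.562 + 0.562) = min(1, 1.124) = 1.000
b ⇒ (d ⊕ d) = min(1, 1 − 0.341 + 1.000) = min(1, 1.659) = 1.000
d ∧ a = min(0.562, 0.487) = 0.487
a ∧ (d ∧ a) = min(0.487, 0.487) = 0.487
(a ∧ (d ∧ a)) ⇒ a = min(1, 1 − 0.487 + 0.487) = min(1, 1.000) = 1.000
¬((a ∧ (d ∧ a)) ⇒ a) = 1 − 1.000 = 0.000
d ⇒ ¬((a ∧ (d ∧ a)) ⇒ a) = min(1, 1 − 0.562 + 0.000) = min(1, 0.438) = 0.438
b ⇒ d = min(1, 1 − 0.341 + 0.562) = min(1, 1.221) = 1.000
(d ⇒ ¬((a ∧ (d ∧ a)) ⇒ a)) ∧ (b ⇒ d) = min(0.438, 1.000) = 0.438
(b ⇒ (d ⊕ d)) ∧ ((d ⇒ ¬((a ∧ (d ∧ a)) ⇒ a)) ∧ (b ⇒ d)) = min(1.000, 0.438) = 0.438

0.438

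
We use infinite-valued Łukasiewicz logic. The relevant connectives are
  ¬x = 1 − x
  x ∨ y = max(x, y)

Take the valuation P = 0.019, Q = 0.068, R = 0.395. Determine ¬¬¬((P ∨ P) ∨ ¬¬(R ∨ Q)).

P ∨ P = max(0.019, 0.019) = 0.019
R ∨ Q = max(0.395, 0.068) = 0.395
¬(R ∨ Q) = 1 − 0.395 = 0.605
¬¬(R ∨ Q) = 1 − 0.605 = 0.395
(P ∨ P) ∨ ¬¬(R ∨ Q) = max(0.019, 0.395) = 0.395
¬((P ∨ P) ∨ ¬¬(R ∨ Q)) = 1 − 0.395 = 0.605
¬¬((P ∨ P) ∨ ¬¬(R ∨ Q)) = 1 − 0.605 = 0.395
¬¬¬((P ∨ P) ∨ ¬¬(R ∨ Q)) = 1 − 0.395 = 0.605

0.605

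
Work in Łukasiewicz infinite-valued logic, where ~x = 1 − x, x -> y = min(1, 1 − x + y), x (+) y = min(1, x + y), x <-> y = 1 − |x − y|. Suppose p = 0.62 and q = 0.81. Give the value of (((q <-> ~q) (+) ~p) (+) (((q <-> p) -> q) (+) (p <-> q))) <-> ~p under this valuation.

0.38

~q = 1 − 0.81 = 0.19
q <-> ~q = 1 − |0.81 − 0.19| = 1 − 0.62 = 0.38
~p = 1 − 0.62 = 0.38
(q <-> ~q) (+) ~p = min(1, 0.38 + 0.38) = min(1, 0.76) = 0.76
q <-> p = 1 − |0.81 − 0.62| = 1 − 0.19 = 0.81
(q <-> p) -> q = min(1, 1 − 0.81 + 0.81) = min(1, 1.00) = 1.00
p <-> q = 1 − |0.62 − 0.81| = 1 − 0.19 = 0.81
((q <-> p) -> q) (+) (p <-> q) = min(1, 1.00 + 0.81) = min(1, 1.81) = 1.00
((q <-> ~q) (+) ~p) (+) (((q <-> p) -> q) (+) (p <-> q)) = min(1, 0.76 + 1.00) = min(1, 1.76) = 1.00
(((q <-> ~q) (+) ~p) (+) (((q <-> p) -> q) (+) (p <-> q))) <-> ~p = 1 − |1.00 − 0.38| = 1 − 0.62 = 0.38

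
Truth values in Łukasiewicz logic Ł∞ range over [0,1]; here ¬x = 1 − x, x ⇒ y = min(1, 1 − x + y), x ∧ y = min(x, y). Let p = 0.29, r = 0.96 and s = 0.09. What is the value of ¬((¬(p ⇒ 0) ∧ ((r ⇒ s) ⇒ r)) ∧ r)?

0.71

p ⇒ 0 = min(1, 1 − 0.29 + 0.00) = min(1, 0.71) = 0.71
¬(p ⇒ 0) = 1 − 0.71 = 0.29
r ⇒ s = min(1, 1 − 0.96 + 0.09) = min(1, 0.13) = 0.13
(r ⇒ s) ⇒ r = min(1, 1 − 0.13 + 0.96) = min(1, 1.83) = 1.00
¬(p ⇒ 0) ∧ ((r ⇒ s) ⇒ r) = min(0.29, 1.00) = 0.29
(¬(p ⇒ 0) ∧ ((r ⇒ s) ⇒ r)) ∧ r = min(0.29, 0.96) = 0.29
¬((¬(p ⇒ 0) ∧ ((r ⇒ s) ⇒ r)) ∧ r) = 1 − 0.29 = 0.71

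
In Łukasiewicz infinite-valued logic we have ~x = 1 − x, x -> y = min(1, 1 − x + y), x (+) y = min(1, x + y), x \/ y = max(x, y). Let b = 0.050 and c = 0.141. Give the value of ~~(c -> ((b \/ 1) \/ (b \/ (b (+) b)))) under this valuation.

1.000

b \/ 1 = max(0.050, 1.000) = 1.000
b (+) b = min(1, 0.050 + 0.050) = min(1, 0.100) = 0.100
b \/ (b (+) b) = max(0.050, 0.100) = 0.100
(b \/ 1) \/ (b \/ (b (+) b)) = max(1.000, 0.100) = 1.000
c -> ((b \/ 1) \/ (b \/ (b (+) b))) = min(1, 1 − 0.141 + 1.000) = min(1, 1.859) = 1.000
~(c -> ((b \/ 1) \/ (b \/ (b (+) b)))) = 1 − 1.000 = 0.000
~~(c -> ((b \/ 1) \/ (b \/ (b (+) b)))) = 1 − 0.000 = 1.000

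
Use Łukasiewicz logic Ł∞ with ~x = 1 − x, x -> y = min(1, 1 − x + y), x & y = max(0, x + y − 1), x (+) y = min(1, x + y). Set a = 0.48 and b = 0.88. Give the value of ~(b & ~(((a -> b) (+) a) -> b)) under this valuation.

1.00

a -> b = min(1, 1 − 0.48 + 0.88) = min(1, 1.40) = 1.00
(a -> b) (+) a = min(1, 1.00 + 0.48) = min(1, 1.48) = 1.00
((a -> b) (+) a) -> b = min(1, 1 − 1.00 + 0.88) = min(1, 0.88) = 0.88
~(((a -> b) (+) a) -> b) = 1 − 0.88 = 0.12
b & ~(((a -> b) (+) a) -> b) = max(0, 0.88 + 0.12 − 1) = max(0, 0.00) = 0.00
~(b & ~(((a -> b) (+) a) -> b)) = 1 − 0.00 = 1.00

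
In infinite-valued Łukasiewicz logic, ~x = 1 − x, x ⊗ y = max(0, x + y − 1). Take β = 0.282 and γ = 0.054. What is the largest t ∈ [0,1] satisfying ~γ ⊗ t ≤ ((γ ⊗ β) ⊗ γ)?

~γ = 1 − 0.054 = 0.946
So the left factor is ~γ = 0.946.
γ ⊗ β = max(0, 0.054 + 0.282 − 1) = max(0, -0.664) = 0.000
(γ ⊗ β) ⊗ γ = max(0, 0.000 + 0.054 − 1) = max(0, -0.946) = 0.000
So the right-hand bound is (γ ⊗ β) ⊗ γ = 0.000.
The residuum of the Łukasiewicz t-norm gives the supremum: min(1, 1 − 0.946 + 0.000).
1 − 0.946 + 0.000 = 0.054, so t = min(1, 0.054) = 0.054.
Check: 0.946 ⊗ 0.054 = max(0, 0.000) = 0.000 ≤ 0.000.

0.054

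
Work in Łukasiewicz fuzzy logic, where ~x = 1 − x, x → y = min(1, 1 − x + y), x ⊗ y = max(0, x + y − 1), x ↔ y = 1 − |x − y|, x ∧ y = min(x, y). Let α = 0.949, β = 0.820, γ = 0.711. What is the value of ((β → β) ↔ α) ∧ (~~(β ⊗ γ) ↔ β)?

0.711

β → β = min(1, 1 − 0.820 + 0.820) = min(1, 1.000) = 1.000
(β → β) ↔ α = 1 − |1.000 − 0.949| = 1 − 0.051 = 0.949
β ⊗ γ = max(0, 0.820 + 0.711 − 1) = max(0, 0.531) = 0.531
~(β ⊗ γ) = 1 − 0.531 = 0.469
~~(β ⊗ γ) = 1 − 0.469 = 0.531
~~(β ⊗ γ) ↔ β = 1 − |0.531 − 0.820| = 1 − 0.289 = 0.711
((β → β) ↔ α) ∧ (~~(β ⊗ γ) ↔ β) = min(0.949, 0.711) = 0.711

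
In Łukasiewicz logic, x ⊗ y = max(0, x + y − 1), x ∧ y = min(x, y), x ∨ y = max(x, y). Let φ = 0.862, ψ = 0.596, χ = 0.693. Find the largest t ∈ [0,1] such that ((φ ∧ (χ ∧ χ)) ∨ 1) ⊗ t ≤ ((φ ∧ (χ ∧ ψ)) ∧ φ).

0.596

χ ∧ χ = min(0.693, 0.693) = 0.693
φ ∧ (χ ∧ χ) = min(0.862, 0.693) = 0.693
(φ ∧ (χ ∧ χ)) ∨ 1 = max(0.693, 1.000) = 1.000
So the left factor is (φ ∧ (χ ∧ χ)) ∨ 1 = 1.000.
χ ∧ ψ = min(0.693, 0.596) = 0.596
φ ∧ (χ ∧ ψ) = min(0.862, 0.596) = 0.596
(φ ∧ (χ ∧ ψ)) ∧ φ = min(0.596, 0.862) = 0.596
So the right-hand bound is (φ ∧ (χ ∧ ψ)) ∧ φ = 0.596.
The residuum of the Łukasiewicz t-norm gives the supremum: min(1, 1 − 1.000 + 0.596).
1 − 1.000 + 0.596 = 0.596, so t = min(1, 0.596) = 0.596.
Check: 1.000 ⊗ 0.596 = max(0, 0.596) = 0.596 ≤ 0.596.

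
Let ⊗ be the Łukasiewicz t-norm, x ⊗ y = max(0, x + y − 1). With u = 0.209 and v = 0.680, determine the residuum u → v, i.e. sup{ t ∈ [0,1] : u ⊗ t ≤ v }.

The residuum of the Łukasiewicz t-norm gives the supremum: min(1, 1 − 0.209 + 0.680).
1 − 0.209 + 0.680 = 1.471, so t = min(1, 1.471) = 1.000.
Check: 0.209 ⊗ 1.000 = max(0, 0.209) = 0.209 ≤ 0.680.

1.000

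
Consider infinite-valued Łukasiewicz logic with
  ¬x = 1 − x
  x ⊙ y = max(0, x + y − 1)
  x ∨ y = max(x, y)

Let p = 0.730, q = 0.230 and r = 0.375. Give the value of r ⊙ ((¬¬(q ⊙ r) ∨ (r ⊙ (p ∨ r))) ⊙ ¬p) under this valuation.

0.000

q ⊙ r = max(0, 0.230 + 0.375 − 1) = max(0, -0.395) = 0.000
¬(q ⊙ r) = 1 − 0.000 = 1.000
¬¬(q ⊙ r) = 1 − 1.000 = 0.000
p ∨ r = max(0.730, 0.375) = 0.730
r ⊙ (p ∨ r) = max(0, 0.375 + 0.730 − 1) = max(0, 0.105) = 0.105
¬¬(q ⊙ r) ∨ (r ⊙ (p ∨ r)) = max(0.000, 0.105) = 0.105
¬p = 1 − 0.730 = 0.270
(¬¬(q ⊙ r) ∨ (r ⊙ (p ∨ r))) ⊙ ¬p = max(0, 0.105 + 0.270 − 1) = max(0, -0.625) = 0.000
r ⊙ ((¬¬(q ⊙ r) ∨ (r ⊙ (p ∨ r))) ⊙ ¬p) = max(0, 0.375 + 0.000 − 1) = max(0, -0.625) = 0.000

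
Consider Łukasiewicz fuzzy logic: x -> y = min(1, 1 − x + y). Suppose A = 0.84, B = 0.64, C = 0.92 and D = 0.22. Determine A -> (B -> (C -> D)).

C -> D = min(1, 1 − 0.92 + 0.22) = min(1, 0.30) = 0.30
B -> (C -> D) = min(1, 1 − 0.64 + 0.30) = min(1, 0.66) = 0.66
A -> (B -> (C -> D)) = min(1, 1 − 0.84 + 0.66) = min(1, 0.82) = 0.82

0.82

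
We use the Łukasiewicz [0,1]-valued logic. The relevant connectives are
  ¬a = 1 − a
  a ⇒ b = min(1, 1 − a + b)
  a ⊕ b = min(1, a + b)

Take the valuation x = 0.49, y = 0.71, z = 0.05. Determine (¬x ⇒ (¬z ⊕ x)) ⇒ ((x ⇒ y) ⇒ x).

¬x = 1 − 0.49 = 0.51
¬z = 1 − 0.05 = 0.95
¬z ⊕ x = min(1, 0.95 + 0.49) = min(1, 1.44) = 1.00
¬x ⇒ (¬z ⊕ x) = min(1, 1 − 0.51 + 1.00) = min(1, 1.49) = 1.00
x ⇒ y = min(1, 1 − 0.49 + 0.71) = min(1, 1.22) = 1.00
(x ⇒ y) ⇒ x = min(1, 1 − 1.00 + 0.49) = min(1, 0.49) = 0.49
(¬x ⇒ (¬z ⊕ x)) ⇒ ((x ⇒ y) ⇒ x) = min(1, 1 − 1.00 + 0.49) = min(1, 0.49) = 0.49

0.49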